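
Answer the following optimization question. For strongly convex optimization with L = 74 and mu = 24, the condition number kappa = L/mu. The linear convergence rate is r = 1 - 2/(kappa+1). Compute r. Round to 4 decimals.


Step 1: Compute the condition number.
kappa = L/mu = 74/24 = 3.0833
Step 2: Compute the convergence rate.
r = 1 - 2/(kappa + 1) = 1 - 2*mu/(L + mu) = (L - mu)/(L + mu) = 50/98 = 0.5102


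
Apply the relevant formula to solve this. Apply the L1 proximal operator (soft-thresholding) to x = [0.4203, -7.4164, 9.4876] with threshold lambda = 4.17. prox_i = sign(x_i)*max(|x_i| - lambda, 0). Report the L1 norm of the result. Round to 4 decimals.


Soft-thresholding with lambda = 4.17:
prox(0.4203) = sign(0.4203)*max(|0.4203| - 4.17, 0) = 0.0
prox(-7.4164) = sign(-7.4164)*max(|-7.4164| - 4.17, 0) = -3.2464
prox(9.4876) = sign(9.4876)*max(|9.4876| - 4.17, 0) = 5.3176
prox(x) = [0.0, -3.2464, 5.3176]
||prox(x)||_1 = 0.0 + 3.2464 + 5.3176 = 8.564


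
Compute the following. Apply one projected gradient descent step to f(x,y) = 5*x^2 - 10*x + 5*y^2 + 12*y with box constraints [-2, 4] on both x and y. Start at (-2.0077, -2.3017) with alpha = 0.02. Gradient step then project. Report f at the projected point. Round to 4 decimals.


Step 1: Compute gradient at (-2.0077, -2.3017).
grad_x = 2*5*-2.0077 - 10 = -30.077
grad_y = 2*5*-2.3017 + 12 = -11.017
Step 2: Gradient step.
x_raw = -2.0077 - 0.02*-30.077 = -1.4062
y_raw = -2.3017 - 0.02*-11.017 = -2.0814
Step 3: Project onto [-2, 4].
x_proj = clip(-1.4062) = -1.4062
y_proj = clip(-2.0814) = -2.0
Step 4: Evaluate f.
f(-1.4062, -2.0) = 19.948


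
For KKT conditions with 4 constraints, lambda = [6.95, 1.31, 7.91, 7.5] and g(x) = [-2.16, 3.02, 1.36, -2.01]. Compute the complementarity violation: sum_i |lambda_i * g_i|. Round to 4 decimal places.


KKT complementary slackness check:
lambda_1 * g_1 = 6.95 * -2.16 = -15.012
lambda_2 * g_2 = 1.31 * 3.02 = 3.9562
lambda_3 * g_3 = 7.91 * 1.36 = 10.7576
lambda_4 * g_4 = 7.5 * -2.01 = -15.075
Total violation = 15.012 + 3.9562 + 10.7576 + 15.075 = 44.8008


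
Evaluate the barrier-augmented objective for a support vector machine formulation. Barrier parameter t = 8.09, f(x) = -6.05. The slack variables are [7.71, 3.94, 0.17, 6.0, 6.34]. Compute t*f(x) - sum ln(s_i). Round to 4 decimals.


Step 1: Compute log-barrier.
ln values: [2.0425, 1.3712, -1.772, 1.7918, 1.8469]
phi = -(2.0425 + 1.3712 - 1.772 + 1.7918 + 1.8469) = -5.2804
Step 2: Compute augmented objective.
t*f(x) = 8.09*-6.05 = -48.9445
Total = -48.9445 - 5.2804 = -54.2249


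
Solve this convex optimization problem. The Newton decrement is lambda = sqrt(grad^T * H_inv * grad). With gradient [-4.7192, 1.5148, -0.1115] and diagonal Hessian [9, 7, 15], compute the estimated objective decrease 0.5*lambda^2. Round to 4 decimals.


Step 1: H is diagonal, so H^(-1) * g = [-0.5244, 0.2164, -0.0074].
Step 2: g^T H^(-1) g = sum_i g_i^2 / H_ii
  = (-4.7192)^2/9 + (1.5148)^2/7 + (-0.1115)^2/15
  = 2.4745 + 0.3278 + 0.0008 = 2.8032
Step 3: Objective decrease = 0.5 * g^T H^(-1) g = 1.4016


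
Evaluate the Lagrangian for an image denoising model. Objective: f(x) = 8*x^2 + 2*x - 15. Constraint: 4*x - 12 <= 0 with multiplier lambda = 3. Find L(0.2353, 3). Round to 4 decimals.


Step 1: Evaluate f(x).
f(0.2353) = 8*0.2353^2 + 2*0.2353 - 15 = -14.0865
Step 2: Evaluate g(x).
g(0.2353) = 4*0.2353 - 12 = -11.0588
Step 3: Compute Lagrangian.
L = -14.0865 + 3*-11.0588 = -47.2629


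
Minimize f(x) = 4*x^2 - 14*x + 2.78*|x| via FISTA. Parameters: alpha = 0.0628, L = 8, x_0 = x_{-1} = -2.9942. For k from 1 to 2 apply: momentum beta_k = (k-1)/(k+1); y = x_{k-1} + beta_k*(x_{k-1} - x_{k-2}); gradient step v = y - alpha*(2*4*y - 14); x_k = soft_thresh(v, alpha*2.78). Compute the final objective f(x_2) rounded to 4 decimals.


FISTA on f(x) = 4*x^2 - 14*x + 2.78*|x|
L = 8, alpha = 0.0628
Iteration 1: beta = 0.0, y = -2.9942 + 0.0*(-2.9942 + 2.9942) = -2.9942
  grad(y) = -37.9536, v = y - alpha*grad = -0.6107
  prox(v) = soft_thresh(-0.6107, 0.1746) = -0.4361
Iteration 2: beta = 0.3333, y = -0.4361 + 0.3333*(-0.4361 + 2.9942) = 0.4166
  grad(y) = -10.6675, v = y - alpha*grad = 1.0865
  prox(v) = soft_thresh(1.0865, 0.1746) = 0.9119
f(x_2) = 4*0.9119^2 - 14*0.9119 + 2.78*|0.9119| = -6.9053


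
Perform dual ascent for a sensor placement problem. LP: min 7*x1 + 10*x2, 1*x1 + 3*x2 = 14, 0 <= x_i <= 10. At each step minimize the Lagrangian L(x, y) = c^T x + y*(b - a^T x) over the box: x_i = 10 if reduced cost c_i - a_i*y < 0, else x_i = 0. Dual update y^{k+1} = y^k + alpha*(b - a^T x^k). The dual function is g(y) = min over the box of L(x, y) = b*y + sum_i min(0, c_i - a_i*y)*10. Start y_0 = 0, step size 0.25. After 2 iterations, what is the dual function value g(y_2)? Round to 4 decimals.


Dual ascent for LP: min 7*x1 + 10*x2, 1*x1 + 3*x2 = 14, 0 <= x_i <= 10
Step 1: y^k = 0.0, reduced costs: (7.0, 10.0)
  x^k = (0.0, 0.0), subgradient = b - a^T x = 14.0
  y^{k+1} = 0.0 + 0.25*14.0 = 3.5
Step 2: y^k = 3.5, reduced costs: (3.5, -0.5)
  x^k = (0.0, 10.0), subgradient = b - a^T x = -16.0
  y^{k+1} = 3.5 + 0.25*-16.0 = -0.5
Dual objective at y_2 = -0.5: reduced costs (7.5, 11.5), box minimizer x = (0.0, 0.0)
g(y_2) = b*y + (c1 - a1*y)*x1 + (c2 - a2*y)*x2 = 14*(-0.5) + 7.5*0.0 + 11.5*0.0 = -7.0 + 0.0 + 0.0 = -7.0


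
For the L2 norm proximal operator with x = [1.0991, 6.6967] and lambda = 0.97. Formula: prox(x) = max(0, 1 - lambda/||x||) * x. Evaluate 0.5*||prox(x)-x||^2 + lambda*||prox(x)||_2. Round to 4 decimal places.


Step 1: Compute ||x||.
||x|| = 6.7863
Step 2: Compute scaling factor.
scale = max(0, 1 - 0.97/6.7863) = 0.8571
Step 3: prox(x) = [0.942, 5.7395]
||prox(x)|| = 5.8163
Step 4: Proximal objective.
0.5*||prox-x||^2 = 0.4705
lambda*||prox|| = 5.6418
Total = 6.1123


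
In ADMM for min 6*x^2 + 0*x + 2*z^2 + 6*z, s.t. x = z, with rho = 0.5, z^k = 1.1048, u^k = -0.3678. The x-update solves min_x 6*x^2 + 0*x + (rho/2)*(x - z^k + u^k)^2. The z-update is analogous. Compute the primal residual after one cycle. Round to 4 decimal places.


ADMM iteration with rho = 0.5, z^k = 1.1048, u^k = -0.3678
Step 1: x-update.
Minimize 6*x^2 + 0*x + (0.5/2)*(x - 1.1048 - 0.3678)^2
FOC: (2*6 + 0.5)*x = 0 + 0.5*(1.1048 + 0.3678)
x^{k+1} = 0.0589
Step 2: z-update.
Minimize 2*z^2 + 6*z + (0.5/2)*(0.0589 - z - 0.3678)^2
FOC: (2*2 + 0.5)*z = -6 + 0.5*(0.0589 - 0.3678)
z^{k+1} = -1.3677
Step 3: u-update.
u^{k+1} = -0.3678 + 0.0589 + 1.3677 = 1.0588
Step 4: Primal residual = |0.0589 + 1.3677| = 1.4266


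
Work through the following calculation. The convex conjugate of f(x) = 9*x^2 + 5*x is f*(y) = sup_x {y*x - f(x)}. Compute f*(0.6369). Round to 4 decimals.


f*(y) = sup_x {y*x - a*x^2 - b*x} = sup_x {(y-b)*x - a*x^2}
FOC: (y - b) - 2a*x = 0 => x* = (y - b)/(2a)
x* = (0.6369 - 5)/(2*9) = -0.2424
f*(0.6369) = (y-b)^2/(4a) = (0.6369 - 5)^2/(4*9)
= 19.0366/36 = 0.5288


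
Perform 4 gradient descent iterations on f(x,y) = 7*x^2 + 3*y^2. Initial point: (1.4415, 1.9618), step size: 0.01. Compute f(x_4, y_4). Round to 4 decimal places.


Gradient descent on f(x,y) = 7*x^2 + 3*y^2.
Starting point: (1.4415, 1.9618), alpha = 0.01
Step 1: grad_x = 2*7*1.4415 = 20.181, grad_y = 2*3*1.9618 = 11.7708
  x_1 = 1.4415 - 0.01*20.181 = 1.2397
  y_1 = 1.9618 - 0.01*11.7708 = 1.8441
Step 2: grad_x = 2*7*1.2397 = 17.3557, grad_y = 2*3*1.8441 = 11.0646
  x_2 = 1.2397 - 0.01*17.3557 = 1.0661
  y_2 = 1.8441 - 0.01*11.0646 = 1.7334
Step 3: grad_x = 2*7*1.0661 = 14.9259, grad_y = 2*3*1.7334 = 10.4007
  x_3 = 1.0661 - 0.01*14.9259 = 0.9169
  y_3 = 1.7334 - 0.01*10.4007 = 1.6294
Step 4: grad_x = 2*7*0.9169 = 12.8362, grad_y = 2*3*1.6294 = 9.7766
  x_4 = 0.9169 - 0.01*12.8362 = 0.7885
  y_4 = 1.6294 - 0.01*9.7766 = 1.5317
f(0.7885, 1.5317) = 7*0.7885^2 + 3*1.5317^2 = 11.3903


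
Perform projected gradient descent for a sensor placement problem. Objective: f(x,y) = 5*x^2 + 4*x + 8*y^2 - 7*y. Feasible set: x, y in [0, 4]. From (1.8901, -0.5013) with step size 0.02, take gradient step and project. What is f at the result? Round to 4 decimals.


Step 1: Compute gradient at (1.8901, -0.5013).
grad_x = 2*5*1.8901 + 4 = 22.901
grad_y = 2*8*-0.5013 - 7 = -15.0208
Step 2: Gradient step.
x_raw = 1.8901 - 0.02*22.901 = 1.4321
y_raw = -0.5013 - 0.02*-15.0208 = -0.2009
Step 3: Project onto [0, 4].
x_proj = clip(1.4321) = 1.4321
y_proj = clip(-0.2009) = 0.0
Step 4: Evaluate f.
f(1.4321, 0.0) = 15.9826


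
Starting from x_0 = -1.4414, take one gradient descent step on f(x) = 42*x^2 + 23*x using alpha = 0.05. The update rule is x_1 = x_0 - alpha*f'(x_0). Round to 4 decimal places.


We compute the gradient at x_0 and apply the update.
f'(x) = 84*x + 23
f'(-1.4414) = 84*-1.4414 + 23 = -98.0776
x_1 = -1.4414 - 0.05*-98.0776 = 3.4625


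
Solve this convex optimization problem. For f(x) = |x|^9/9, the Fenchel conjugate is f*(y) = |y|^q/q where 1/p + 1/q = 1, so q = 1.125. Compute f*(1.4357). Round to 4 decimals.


The conjugate exponent q satisfies 1/p + 1/q = 1.
p = 9, so q = 9/(9 - 1) = 1.125
|y|^q = 1.4357^1.125 = 1.5021
f*(1.4357) = 1.5021 / 1.125 = 1.3352


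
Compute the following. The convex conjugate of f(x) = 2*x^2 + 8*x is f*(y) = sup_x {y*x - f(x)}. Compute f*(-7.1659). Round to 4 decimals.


f*(y) = sup_x {y*x - a*x^2 - b*x} = sup_x {(y-b)*x - a*x^2}
FOC: (y - b) - 2a*x = 0 => x* = (y - b)/(2a)
x* = (-7.1659 - 8)/(2*2) = -3.7915
f*(-7.1659) = (y-b)^2/(4a) = (-7.1659 - 8)^2/(4*2)
= 230.0045/8 = 28.7506


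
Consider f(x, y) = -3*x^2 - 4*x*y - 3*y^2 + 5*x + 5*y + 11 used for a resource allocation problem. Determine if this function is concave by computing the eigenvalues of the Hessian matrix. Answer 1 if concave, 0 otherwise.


The Hessian of f(x,y) = -3*x^2 - 4*x*y - 3*y^2 + 5*x + 5*y + 11 is:
H = [[-6, -4], [-4, -6]]
Trace = -6 - 6 = -12
Determinant = -6*-6 - (-4)^2 = 20
Discriminant = (-12)^2 - 4*20 = 64.0
Eigenvalues: lambda_1 = -10.0, lambda_2 = -2.0
The function is concave.

1


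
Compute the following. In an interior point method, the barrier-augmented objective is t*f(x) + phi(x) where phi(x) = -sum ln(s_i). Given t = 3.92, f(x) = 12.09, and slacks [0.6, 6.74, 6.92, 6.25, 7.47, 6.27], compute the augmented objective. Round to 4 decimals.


Step 1: Compute log-barrier.
ln values: [-0.5108, 1.9081, 1.9344, 1.8326, 2.0109, 1.8358]
phi = -(-0.5108 + 1.9081 + 1.9344 + 1.8326 + 2.0109 + 1.8358) = -9.0109
Step 2: Compute augmented objective.
t*f(x) = 3.92*12.09 = 47.3928
Total = 47.3928 - 9.0109 = 38.3819


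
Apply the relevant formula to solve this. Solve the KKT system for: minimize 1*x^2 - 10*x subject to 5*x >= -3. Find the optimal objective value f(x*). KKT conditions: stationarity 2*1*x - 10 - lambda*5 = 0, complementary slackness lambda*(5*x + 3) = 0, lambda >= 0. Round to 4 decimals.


Step 1: Try lambda = 0 (constraint inactive).
Stationarity: 2*1*x - 10 = 0
x* = 10/(2*1) = 5.0
Check constraint: 5*5.0 = 25.0 >= -3 -- satisfied.
Step 2: Compute optimal value.
f(x*) = 1*5.0^2 - 10*5.0 = -25.0


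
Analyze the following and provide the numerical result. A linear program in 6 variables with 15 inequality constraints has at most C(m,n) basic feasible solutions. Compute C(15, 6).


Each vertex corresponds to some choice of n active constraints out of m, so the number of vertices is at most C(m, n) = m! / (n!(m-n)!).
m = 15, n = 6
Numerator: 15 * 14 * 13 * 12 * 11 * 10
Denominator: 6! = 720
C(15, 6) = 5005


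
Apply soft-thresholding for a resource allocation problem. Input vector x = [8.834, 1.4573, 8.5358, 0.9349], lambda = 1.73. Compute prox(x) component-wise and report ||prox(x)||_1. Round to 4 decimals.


Soft-thresholding with lambda = 1.73:
prox(8.834) = sign(8.834)*max(|8.834| - 1.73, 0) = 7.104
prox(1.4573) = sign(1.4573)*max(|1.4573| - 1.73, 0) = 0.0
prox(8.5358) = sign(8.5358)*max(|8.5358| - 1.73, 0) = 6.8058
prox(0.9349) = sign(0.9349)*max(|0.9349| - 1.73, 0) = 0.0
prox(x) = [7.104, 0.0, 6.8058, 0.0]
||prox(x)||_1 = 7.104 + 0.0 + 6.8058 + 0.0 = 13.9098


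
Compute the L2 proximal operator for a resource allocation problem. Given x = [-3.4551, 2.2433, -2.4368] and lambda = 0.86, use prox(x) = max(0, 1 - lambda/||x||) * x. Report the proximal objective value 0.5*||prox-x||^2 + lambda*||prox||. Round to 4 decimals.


Step 1: Compute ||x||.
||x|| = 4.7862
Step 2: Compute scaling factor.
scale = max(0, 1 - 0.86/4.7862) = 0.8203
Step 3: prox(x) = [-2.8343, 1.8402, -1.999]
||prox(x)|| = 3.9262
Step 4: Proximal objective.
0.5*||prox-x||^2 = 0.3698
lambda*||prox|| = 3.3765
Total = 3.7464


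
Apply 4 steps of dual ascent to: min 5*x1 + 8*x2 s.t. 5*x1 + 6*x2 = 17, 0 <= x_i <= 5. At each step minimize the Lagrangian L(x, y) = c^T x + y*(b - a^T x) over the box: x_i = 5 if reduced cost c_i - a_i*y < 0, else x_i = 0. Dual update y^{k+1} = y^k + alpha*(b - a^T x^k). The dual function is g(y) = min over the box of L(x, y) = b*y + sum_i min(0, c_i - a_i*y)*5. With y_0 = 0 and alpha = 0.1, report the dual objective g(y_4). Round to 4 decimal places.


Dual ascent for LP: min 5*x1 + 8*x2, 5*x1 + 6*x2 = 17, 0 <= x_i <= 5
Step 1: y^k = 0.0, reduced costs: (5.0, 8.0)
  x^k = (0.0, 0.0), subgradient = b - a^T x = 17.0
  y^{k+1} = 0.0 + 0.1*17.0 = 1.7
Step 2: y^k = 1.7, reduced costs: (-3.5, -2.2)
  x^k = (5.0, 5.0), subgradient = b - a^T x = -38.0
  y^{k+1} = 1.7 + 0.1*-38.0 = -2.1
Step 3: y^k = -2.1, reduced costs: (15.5, 20.6)
  x^k = (0.0, 0.0), subgradient = b - a^T x = 17.0
  y^{k+1} = -2.1 + 0.1*17.0 = -0.4
Step 4: y^k = -0.4, reduced costs: (7.0, 10.4)
  x^k = (0.0, 0.0), subgradient = b - a^T x = 17.0
  y^{k+1} = -0.4 + 0.1*17.0 = 1.3
Dual objective at y_4 = 1.3: reduced costs (-1.5, 0.2), box minimizer x = (5.0, 0.0)
g(y_4) = b*y + (c1 - a1*y)*x1 + (c2 - a2*y)*x2 = 17*1.3 + (-1.5)*5.0 + 0.2*0.0 = 22.1 - 7.5 + 0.0 = 14.6


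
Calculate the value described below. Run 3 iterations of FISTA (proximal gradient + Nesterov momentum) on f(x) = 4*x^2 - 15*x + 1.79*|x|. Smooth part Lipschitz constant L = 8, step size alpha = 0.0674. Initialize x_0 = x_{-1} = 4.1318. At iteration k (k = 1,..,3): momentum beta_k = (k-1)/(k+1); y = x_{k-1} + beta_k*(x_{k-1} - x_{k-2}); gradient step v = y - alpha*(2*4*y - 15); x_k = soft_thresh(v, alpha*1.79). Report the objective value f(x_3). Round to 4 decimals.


FISTA on f(x) = 4*x^2 - 15*x + 1.79*|x|
L = 8, alpha = 0.0674
Iteration 1: beta = 0.0, y = 4.1318 + 0.0*(4.1318 - 4.1318) = 4.1318
  grad(y) = 18.0544, v = y - alpha*grad = 2.9149
  prox(v) = soft_thresh(2.9149, 0.1206) = 2.7943
Iteration 2: beta = 0.3333, y = 2.7943 + 0.3333*(2.7943 - 4.1318) = 2.3484
  grad(y) = 3.7876, v = y - alpha*grad = 2.0932
  prox(v) = soft_thresh(2.0932, 0.1206) = 1.9725
Iteration 3: beta = 0.5, y = 1.9725 + 0.5*(1.9725 - 2.7943) = 1.5616
  grad(y) = -2.5069, v = y - alpha*grad = 1.7306
  prox(v) = soft_thresh(1.7306, 0.1206) = 1.61
f(x_3) = 4*1.61^2 - 15*1.61 + 1.79*|1.61| = -10.8997


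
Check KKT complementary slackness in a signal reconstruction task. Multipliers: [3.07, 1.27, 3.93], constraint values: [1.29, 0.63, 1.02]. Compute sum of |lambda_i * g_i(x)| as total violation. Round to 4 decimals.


KKT complementary slackness check:
lambda_1 * g_1 = 3.07 * 1.29 = 3.9603
lambda_2 * g_2 = 1.27 * 0.63 = 0.8001
lambda_3 * g_3 = 3.93 * 1.02 = 4.0086
Total violation = 3.9603 + 0.8001 + 4.0086 = 8.769


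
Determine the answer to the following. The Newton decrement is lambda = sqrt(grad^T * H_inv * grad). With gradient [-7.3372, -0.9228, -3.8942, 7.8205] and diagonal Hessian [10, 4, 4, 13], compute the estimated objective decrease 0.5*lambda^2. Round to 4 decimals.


Step 1: H is diagonal, so H^(-1) * g = [-0.7337, -0.2307, -0.9736, 0.6016].
Step 2: g^T H^(-1) g = sum_i g_i^2 / H_ii
  = (-7.3372)^2/10 + (-0.9228)^2/4 + (-3.8942)^2/4 + (7.8205)^2/13
  = 5.3835 + 0.2129 + 3.7912 + 4.7046 = 14.0922
Step 3: Objective decrease = 0.5 * g^T H^(-1) g = 7.0461


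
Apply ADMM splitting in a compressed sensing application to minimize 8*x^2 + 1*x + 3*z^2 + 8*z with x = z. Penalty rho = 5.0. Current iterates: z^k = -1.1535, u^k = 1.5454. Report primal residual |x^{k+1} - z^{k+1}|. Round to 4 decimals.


ADMM iteration with rho = 5.0, z^k = -1.1535, u^k = 1.5454
Step 1: x-update.
Minimize 8*x^2 + 1*x + (5.0/2)*(x + 1.1535 + 1.5454)^2
FOC: (2*8 + 5.0)*x = -1 + 5.0*(-1.1535 - 1.5454)
x^{k+1} = -0.6902
Step 2: z-update.
Minimize 3*z^2 + 8*z + (5.0/2)*(-0.6902 - z + 1.5454)^2
FOC: (2*3 + 5.0)*z = -8 + 5.0*(-0.6902 + 1.5454)
z^{k+1} = -0.3386
Step 3: u-update.
u^{k+1} = 1.5454 - 0.6902 + 0.3386 = 1.1937
Step 4: Primal residual = |-0.6902 + 0.3386| = 0.3517


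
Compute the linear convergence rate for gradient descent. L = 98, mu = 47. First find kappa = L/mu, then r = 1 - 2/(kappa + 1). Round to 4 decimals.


Step 1: Compute the condition number.
kappa = L/mu = 98/47 = 2.0851
Step 2: Compute the convergence rate.
r = 1 - 2/(kappa + 1) = 1 - 2*mu/(L + mu) = (L - mu)/(L + mu) = 51/145 = 0.3517


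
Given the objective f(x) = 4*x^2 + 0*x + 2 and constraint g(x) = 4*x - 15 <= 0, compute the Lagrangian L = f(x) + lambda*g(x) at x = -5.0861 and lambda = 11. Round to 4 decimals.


Step 1: Evaluate f(x).
f(-5.0861) = 4*(-5.0861)^2 + 0*(-5.0861) + 2 = 105.4737
Step 2: Evaluate g(x).
g(-5.0861) = 4*-5.0861 - 15 = -35.3444
Step 3: Compute Lagrangian.
L = 105.4737 + 11*-35.3444 = -283.3147


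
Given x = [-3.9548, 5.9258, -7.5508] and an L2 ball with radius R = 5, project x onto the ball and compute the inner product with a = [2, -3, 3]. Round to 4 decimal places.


Step 1: Compute ||x|| (intermediates to 6 decimals).
||x|| = sqrt((-3.9548)^2 + 5.9258^2 + (-7.5508)^2) = 10.381239
Step 2: Project.
Since ||x|| > R, scale = R/||x|| = 5/10.381239 = 0.481638, proj(x) = scale * x
proj(x) = [-1.904782, 2.85409, -3.636752]
Step 3: Dot product.
a^T * proj(x) = 2*(-1.904782) - 3*2.85409 + 3*(-3.636752) = -23.2821


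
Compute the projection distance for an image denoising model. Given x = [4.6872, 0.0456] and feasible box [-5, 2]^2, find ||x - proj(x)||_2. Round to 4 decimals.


Project each component onto [-5, 2].
clip(4.6872) = 2.0, clip(0.0456) = 0.0456
Projection = [2.0, 0.0456]
Squared diffs: [7.221, 0.0]
Distance = sqrt(7.221) = 2.6872


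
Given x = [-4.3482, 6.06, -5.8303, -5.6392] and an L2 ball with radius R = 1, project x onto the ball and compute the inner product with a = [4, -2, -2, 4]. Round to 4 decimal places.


Step 1: Compute ||x|| (intermediates to 6 decimals).
||x|| = sqrt((-4.3482)^2 + 6.06^2 + (-5.8303)^2 + (-5.6392)^2) = 11.019229
Step 2: Project.
Since ||x|| > R, scale = R/||x|| = 1/11.019229 = 0.09075, proj(x) = scale * x
proj(x) = [-0.394599, 0.549945, -0.5291, -0.511757]
Step 3: Dot product.
a^T * proj(x) = 4*(-0.394599) - 2*0.549945 - 2*(-0.5291) + 4*(-0.511757) = -3.6671


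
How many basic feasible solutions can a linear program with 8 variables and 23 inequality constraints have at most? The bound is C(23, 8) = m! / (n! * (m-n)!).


Each vertex corresponds to some choice of n active constraints out of m, so the number of vertices is at most C(m, n) = m! / (n!(m-n)!).
m = 23, n = 8
Numerator: 23 * 22 * 21 * 20 * 19 * 18 * 17 * 16
Denominator: 8! = 40320
C(23, 8) = 490314


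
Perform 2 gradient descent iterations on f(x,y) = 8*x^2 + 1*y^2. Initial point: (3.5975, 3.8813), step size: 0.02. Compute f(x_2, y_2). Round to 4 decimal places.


Gradient descent on f(x,y) = 8*x^2 + 1*y^2.
Starting point: (3.5975, 3.8813), alpha = 0.02
Step 1: grad_x = 2*8*3.5975 = 57.56, grad_y = 2*1*3.8813 = 7.7626
  x_1 = 3.5975 - 0.02*57.56 = 2.4463
  y_1 = 3.8813 - 0.02*7.7626 = 3.726
Step 2: grad_x = 2*8*2.4463 = 39.1408, grad_y = 2*1*3.726 = 7.4521
  x_2 = 2.4463 - 0.02*39.1408 = 1.6635
  y_2 = 3.726 - 0.02*7.4521 = 3.577
f(1.6635, 3.577) = 8*1.6635^2 + 1*3.577^2 = 34.9324


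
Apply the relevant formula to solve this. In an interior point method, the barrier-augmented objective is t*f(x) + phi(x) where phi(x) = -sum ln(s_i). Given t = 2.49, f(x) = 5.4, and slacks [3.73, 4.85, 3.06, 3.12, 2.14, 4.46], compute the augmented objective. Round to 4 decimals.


Step 1: Compute log-barrier.
ln values: [1.3164, 1.579, 1.1184, 1.1378, 0.7608, 1.4951]
phi = -(1.3164 + 1.579 + 1.1184 + 1.1378 + 0.7608 + 1.4951) = -7.4076
Step 2: Compute augmented objective.
t*f(x) = 2.49*5.4 = 13.446
Total = 13.446 - 7.4076 = 6.0384


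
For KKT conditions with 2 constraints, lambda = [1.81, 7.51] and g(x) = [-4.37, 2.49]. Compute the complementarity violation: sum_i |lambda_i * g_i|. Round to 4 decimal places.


KKT complementary slackness check:
lambda_1 * g_1 = 1.81 * -4.37 = -7.9097
lambda_2 * g_2 = 7.51 * 2.49 = 18.6999
Total violation = 7.9097 + 18.6999 = 26.6096


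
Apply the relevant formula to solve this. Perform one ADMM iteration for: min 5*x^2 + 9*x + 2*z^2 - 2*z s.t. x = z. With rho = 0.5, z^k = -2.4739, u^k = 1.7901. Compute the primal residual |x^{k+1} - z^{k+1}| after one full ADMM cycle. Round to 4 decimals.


ADMM iteration with rho = 0.5, z^k = -2.4739, u^k = 1.7901
Step 1: x-update.
Minimize 5*x^2 + 9*x + (0.5/2)*(x + 2.4739 + 1.7901)^2
FOC: (2*5 + 0.5)*x = -9 + 0.5*(-2.4739 - 1.7901)
x^{k+1} = -1.0602
Step 2: z-update.
Minimize 2*z^2 - 2*z + (0.5/2)*(-1.0602 - z + 1.7901)^2
FOC: (2*2 + 0.5)*z = 2 + 0.5*(-1.0602 + 1.7901)
z^{k+1} = 0.5255
Step 3: u-update.
u^{k+1} = 1.7901 - 1.0602 - 0.5255 = 0.2044
Step 4: Primal residual = |-1.0602 - 0.5255| = 1.5857


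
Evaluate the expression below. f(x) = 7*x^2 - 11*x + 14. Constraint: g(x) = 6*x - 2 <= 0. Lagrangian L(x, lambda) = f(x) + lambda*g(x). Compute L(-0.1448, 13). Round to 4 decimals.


Step 1: Evaluate f(x).
f(-0.1448) = 7*(-0.1448)^2 - 11*(-0.1448) + 14 = 15.7396
Step 2: Evaluate g(x).
g(-0.1448) = 6*-0.1448 - 2 = -2.8688
Step 3: Compute Lagrangian.
L = 15.7396 + 13*-2.8688 = -21.5548


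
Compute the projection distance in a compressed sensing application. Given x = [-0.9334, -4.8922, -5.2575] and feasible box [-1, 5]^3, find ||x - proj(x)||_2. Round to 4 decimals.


Project each component onto [-1, 5].
clip(-0.9334) = -0.9334, clip(-4.8922) = -1.0, clip(-5.2575) = -1.0
Projection = [-0.9334, -1.0, -1.0]
Squared diffs: [0.0, 15.1492, 18.1263]
Distance = sqrt(33.2755) = 5.7685


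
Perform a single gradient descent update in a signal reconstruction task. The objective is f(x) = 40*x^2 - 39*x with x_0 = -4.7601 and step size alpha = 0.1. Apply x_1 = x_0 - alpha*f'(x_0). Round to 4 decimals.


We compute the gradient at x_0 and apply the update.
f'(x) = 80*x - 39
f'(-4.7601) = 80*-4.7601 - 39 = -419.808
x_1 = -4.7601 - 0.1*-419.808 = 37.2207


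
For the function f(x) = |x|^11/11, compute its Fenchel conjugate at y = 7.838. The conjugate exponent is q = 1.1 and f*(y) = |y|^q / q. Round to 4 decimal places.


The conjugate exponent q satisfies 1/p + 1/q = 1.
p = 11, so q = 11/(11 - 1) = 1.1
|y|^q = 7.838^1.1 = 9.63
f*(7.838) = 9.63 / 1.1 = 8.7545


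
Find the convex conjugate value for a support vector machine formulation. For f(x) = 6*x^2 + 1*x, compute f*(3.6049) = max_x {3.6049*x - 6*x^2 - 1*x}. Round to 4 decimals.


f*(y) = sup_x {y*x - a*x^2 - b*x} = sup_x {(y-b)*x - a*x^2}
FOC: (y - b) - 2a*x = 0 => x* = (y - b)/(2a)
x* = (3.6049 - 1)/(2*6) = 0.2171
f*(3.6049) = (y-b)^2/(4a) = (3.6049 - 1)^2/(4*6)
= 6.7855/24 = 0.2827


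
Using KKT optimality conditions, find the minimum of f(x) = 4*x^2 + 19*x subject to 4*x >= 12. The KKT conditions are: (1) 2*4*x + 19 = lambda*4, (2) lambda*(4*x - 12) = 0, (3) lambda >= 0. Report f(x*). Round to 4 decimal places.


Step 1: Try lambda = 0 (constraint inactive).
x_unc = -19/(2*4) = -2.375
Check: 4*-2.375 = -9.5 < 12 -- violated!
Step 2: Constraint must be active: 4*x = 12
x* = 12/4 = 3.0
lambda = (2*4*3.0 + 19)/4 = 10.75
Step 3: Compute optimal value.
f(x*) = 4*3.0^2 + 19*3.0 = 93.0


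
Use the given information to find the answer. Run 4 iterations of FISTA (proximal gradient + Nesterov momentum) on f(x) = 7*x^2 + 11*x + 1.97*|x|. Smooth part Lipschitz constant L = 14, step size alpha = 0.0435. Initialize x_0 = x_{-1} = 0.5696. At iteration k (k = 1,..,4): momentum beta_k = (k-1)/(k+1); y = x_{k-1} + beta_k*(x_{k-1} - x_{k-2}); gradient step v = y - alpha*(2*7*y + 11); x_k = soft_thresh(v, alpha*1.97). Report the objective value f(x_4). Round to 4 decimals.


FISTA on f(x) = 7*x^2 + 11*x + 1.97*|x|
L = 14, alpha = 0.0435
Iteration 1: beta = 0.0, y = 0.5696 + 0.0*(0.5696 - 0.5696) = 0.5696
  grad(y) = 18.9744, v = y - alpha*grad = -0.2558
  prox(v) = soft_thresh(-0.2558, 0.0857) = -0.1701
Iteration 2: beta = 0.3333, y = -0.1701 + 0.3333*(-0.1701 - 0.5696) = -0.4167
  grad(y) = 5.1668, v = y - alpha*grad = -0.6414
  prox(v) = soft_thresh(-0.6414, 0.0857) = -0.5557
Iteration 3: beta = 0.5, y = -0.5557 + 0.5*(-0.5557 + 0.1701) = -0.7485
  grad(y) = 0.5206, v = y - alpha*grad = -0.7712
  prox(v) = soft_thresh(-0.7712, 0.0857) = -0.6855
Iteration 4: beta = 0.6, y = -0.6855 + 0.6*(-0.6855 + 0.5557) = -0.7633
  grad(y) = 0.3133, v = y - alpha*grad = -0.777
  prox(v) = soft_thresh(-0.777, 0.0857) = -0.6913
f(x_4) = 7*(-0.6913)^2 + 11*(-0.6913) + 1.97*|-0.6913| = -2.8972


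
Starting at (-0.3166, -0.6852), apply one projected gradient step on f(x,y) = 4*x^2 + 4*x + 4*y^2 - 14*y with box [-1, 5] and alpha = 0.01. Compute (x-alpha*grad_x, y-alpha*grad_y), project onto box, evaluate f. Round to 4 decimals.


Step 1: Compute gradient at (-0.3166, -0.6852).
grad_x = 2*4*-0.3166 + 4 = 1.4672
grad_y = 2*4*-0.6852 - 14 = -19.4816
Step 2: Gradient step.
x_raw = -0.3166 - 0.01*1.4672 = -0.3313
y_raw = -0.6852 - 0.01*-19.4816 = -0.4904
Step 3: Project onto [-1, 5].
x_proj = clip(-0.3313) = -0.3313
y_proj = clip(-0.4904) = -0.4904
Step 4: Evaluate f.
f(-0.3313, -0.4904) = 6.9412


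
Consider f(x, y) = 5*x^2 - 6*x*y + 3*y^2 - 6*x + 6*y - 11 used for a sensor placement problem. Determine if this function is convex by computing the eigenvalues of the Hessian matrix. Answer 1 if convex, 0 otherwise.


The Hessian of f(x,y) = 5*x^2 - 6*x*y + 3*y^2 - 6*x + 6*y - 11 is:
H = [[10, -6], [-6, 6]]
Trace = 10 + 6 = 16
Determinant = 10*6 - (-6)^2 = 24
Discriminant = (16)^2 - 4*24 = 160.0
Eigenvalues: lambda_1 = 1.6754, lambda_2 = 14.3246
The function is convex.

1


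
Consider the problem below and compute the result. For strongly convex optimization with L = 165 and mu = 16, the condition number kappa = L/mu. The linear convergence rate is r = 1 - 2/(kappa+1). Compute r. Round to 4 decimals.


Step 1: Compute the condition number.
kappa = L/mu = 165/16 = 10.3125
Step 2: Compute the convergence rate.
r = 1 - 2/(kappa + 1) = 1 - 2*mu/(L + mu) = (L - mu)/(L + mu) = 149/181 = 0.8232


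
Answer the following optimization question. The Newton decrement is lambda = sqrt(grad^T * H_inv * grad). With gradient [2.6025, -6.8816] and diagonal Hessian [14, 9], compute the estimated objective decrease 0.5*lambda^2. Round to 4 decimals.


Step 1: H is diagonal, so H^(-1) * g = [0.1859, -0.7646].
Step 2: g^T H^(-1) g = sum_i g_i^2 / H_ii
  = (2.6025)^2/14 + (-6.8816)^2/9
  = 0.4838 + 5.2618 = 5.7456
Step 3: Objective decrease = 0.5 * g^T H^(-1) g = 2.8728


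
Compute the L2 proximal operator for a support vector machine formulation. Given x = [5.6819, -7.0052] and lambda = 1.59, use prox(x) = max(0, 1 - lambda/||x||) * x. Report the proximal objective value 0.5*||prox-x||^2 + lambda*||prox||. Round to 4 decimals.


Step 1: Compute ||x||.
||x|| = 9.0198
Step 2: Compute scaling factor.
scale = max(0, 1 - 1.59/9.0198) = 0.8237
Step 3: prox(x) = [4.6803, -5.7703]
||prox(x)|| = 7.4298
Step 4: Proximal objective.
0.5*||prox-x||^2 = 1.2641
lambda*||prox|| = 11.8134
Total = 13.0774


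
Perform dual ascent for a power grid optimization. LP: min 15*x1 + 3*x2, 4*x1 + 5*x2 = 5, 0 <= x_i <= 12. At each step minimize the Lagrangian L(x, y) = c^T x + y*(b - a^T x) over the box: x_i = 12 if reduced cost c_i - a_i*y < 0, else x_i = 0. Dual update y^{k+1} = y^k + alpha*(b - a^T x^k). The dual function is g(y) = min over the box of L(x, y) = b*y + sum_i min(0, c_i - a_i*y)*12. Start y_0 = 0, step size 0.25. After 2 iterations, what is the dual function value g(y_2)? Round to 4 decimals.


Dual ascent for LP: min 15*x1 + 3*x2, 4*x1 + 5*x2 = 5, 0 <= x_i <= 12
Step 1: y^k = 0.0, reduced costs: (15.0, 3.0)
  x^k = (0.0, 0.0), subgradient = b - a^T x = 5.0
  y^{k+1} = 0.0 + 0.25*5.0 = 1.25
Step 2: y^k = 1.25, reduced costs: (10.0, -3.25)
  x^k = (0.0, 12.0), subgradient = b - a^T x = -55.0
  y^{k+1} = 1.25 + 0.25*-55.0 = -12.5
Dual objective at y_2 = -12.5: reduced costs (65.0, 65.5), box minimizer x = (0.0, 0.0)
g(y_2) = b*y + (c1 - a1*y)*x1 + (c2 - a2*y)*x2 = 5*(-12.5) + 65.0*0.0 + 65.5*0.0 = -62.5 + 0.0 + 0.0 = -62.5


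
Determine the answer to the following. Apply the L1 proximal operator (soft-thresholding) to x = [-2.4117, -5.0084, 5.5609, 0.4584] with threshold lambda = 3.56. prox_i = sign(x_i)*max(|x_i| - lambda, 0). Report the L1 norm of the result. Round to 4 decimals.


Soft-thresholding with lambda = 3.56:
prox(-2.4117) = sign(-2.4117)*max(|-2.4117| - 3.56, 0) = 0.0
prox(-5.0084) = sign(-5.0084)*max(|-5.0084| - 3.56, 0) = -1.4484
prox(5.5609) = sign(5.5609)*max(|5.5609| - 3.56, 0) = 2.0009
prox(0.4584) = sign(0.4584)*max(|0.4584| - 3.56, 0) = 0.0
prox(x) = [0.0, -1.4484, 2.0009, 0.0]
||prox(x)||_1 = 0.0 + 1.4484 + 2.0009 + 0.0 = 3.4493


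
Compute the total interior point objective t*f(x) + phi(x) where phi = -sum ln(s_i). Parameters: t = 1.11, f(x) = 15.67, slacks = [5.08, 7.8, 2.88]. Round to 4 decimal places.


Step 1: Compute log-barrier.
ln values: [1.6253, 2.0541, 1.0578]
phi = -(1.6253 + 2.0541 + 1.0578) = -4.7372
Step 2: Compute augmented objective.
t*f(x) = 1.11*15.67 = 17.3937
Total = 17.3937 - 4.7372 = 12.6565


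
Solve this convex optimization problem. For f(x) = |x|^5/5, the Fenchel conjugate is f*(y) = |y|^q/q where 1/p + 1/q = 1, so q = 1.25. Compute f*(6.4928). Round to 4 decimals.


The conjugate exponent q satisfies 1/p + 1/q = 1.
p = 5, so q = 5/(5 - 1) = 1.25
|y|^q = 6.4928^1.25 = 10.3643
f*(6.4928) = 10.3643 / 1.25 = 8.2914


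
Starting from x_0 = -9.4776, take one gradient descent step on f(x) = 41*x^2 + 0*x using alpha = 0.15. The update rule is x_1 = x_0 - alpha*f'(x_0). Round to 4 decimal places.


We compute the gradient at x_0 and apply the update.
f'(x) = 82*x + 0
f'(-9.4776) = 82*-9.4776 + 0 = -777.1632
x_1 = -9.4776 - 0.15*-777.1632 = 107.0969


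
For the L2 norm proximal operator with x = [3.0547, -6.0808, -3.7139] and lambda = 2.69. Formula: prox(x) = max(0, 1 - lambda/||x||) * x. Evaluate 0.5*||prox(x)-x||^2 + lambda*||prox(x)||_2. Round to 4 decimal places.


Step 1: Compute ||x||.
||x|| = 7.7524
Step 2: Compute scaling factor.
scale = max(0, 1 - 2.69/7.7524) = 0.653
Step 3: prox(x) = [1.9948, -3.9708, -2.4252]
||prox(x)|| = 5.0624
Step 4: Proximal objective.
0.5*||prox-x||^2 = 3.6181
lambda*||prox|| = 13.6179
Total = 17.236


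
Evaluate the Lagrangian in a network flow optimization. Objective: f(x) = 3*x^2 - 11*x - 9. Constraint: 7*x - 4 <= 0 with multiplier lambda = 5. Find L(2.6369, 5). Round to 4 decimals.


Step 1: Evaluate f(x).
f(2.6369) = 3*2.6369^2 - 11*2.6369 - 9 = -17.1462
Step 2: Evaluate g(x).
g(2.6369) = 7*2.6369 - 4 = 14.4583
Step 3: Compute Lagrangian.
L = -17.1462 + 5*14.4583 = 55.1453


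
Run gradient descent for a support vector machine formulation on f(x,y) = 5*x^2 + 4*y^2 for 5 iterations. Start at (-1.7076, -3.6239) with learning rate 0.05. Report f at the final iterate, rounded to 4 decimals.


Gradient descent on f(x,y) = 5*x^2 + 4*y^2.
Starting point: (-1.7076, -3.6239), alpha = 0.05
Step 1: grad_x = 2*5*-1.7076 = -17.076, grad_y = 2*4*-3.6239 = -28.9912
  x_1 = -1.7076 - 0.05*-17.076 = -0.8538
  y_1 = -3.6239 - 0.05*-28.9912 = -2.1743
Step 2: grad_x = 2*5*-0.8538 = -8.538, grad_y = 2*4*-2.1743 = -17.3947
  x_2 = -0.8538 - 0.05*-8.538 = -0.4269
  y_2 = -2.1743 - 0.05*-17.3947 = -1.3046
Step 3: grad_x = 2*5*-0.4269 = -4.269, grad_y = 2*4*-1.3046 = -10.4368
  x_3 = -0.4269 - 0.05*-4.269 = -0.2135
  y_3 = -1.3046 - 0.05*-10.4368 = -0.7828
Step 4: grad_x = 2*5*-0.2135 = -2.1345, grad_y = 2*4*-0.7828 = -6.2621
  x_4 = -0.2135 - 0.05*-2.1345 = -0.1067
  y_4 = -0.7828 - 0.05*-6.2621 = -0.4697
Step 5: grad_x = 2*5*-0.1067 = -1.0673, grad_y = 2*4*-0.4697 = -3.7573
  x_5 = -0.1067 - 0.05*-1.0673 = -0.0534
  y_5 = -0.4697 - 0.05*-3.7573 = -0.2818
f(-0.0534, -0.2818) = 5*(-0.0534)^2 + 4*(-0.2818)^2 = 0.3319


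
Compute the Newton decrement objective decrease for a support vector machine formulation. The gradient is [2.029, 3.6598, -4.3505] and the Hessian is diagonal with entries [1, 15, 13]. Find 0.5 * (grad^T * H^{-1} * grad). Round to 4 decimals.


Step 1: H is diagonal, so H^(-1) * g = [2.029, 0.244, -0.3347].
Step 2: g^T H^(-1) g = sum_i g_i^2 / H_ii
  = (2.029)^2/1 + (3.6598)^2/15 + (-4.3505)^2/13
  = 4.1168 + 0.8929 + 1.4559 = 6.4657
Step 3: Objective decrease = 0.5 * g^T H^(-1) g = 3.2328


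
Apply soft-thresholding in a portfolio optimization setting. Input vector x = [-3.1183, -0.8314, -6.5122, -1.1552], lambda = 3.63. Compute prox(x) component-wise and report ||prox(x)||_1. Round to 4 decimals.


Soft-thresholding with lambda = 3.63:
prox(-3.1183) = sign(-3.1183)*max(|-3.1183| - 3.63, 0) = 0.0
prox(-0.8314) = sign(-0.8314)*max(|-0.8314| - 3.63, 0) = 0.0
prox(-6.5122) = sign(-6.5122)*max(|-6.5122| - 3.63, 0) = -2.8822
prox(-1.1552) = sign(-1.1552)*max(|-1.1552| - 3.63, 0) = 0.0
prox(x) = [0.0, 0.0, -2.8822, 0.0]
||prox(x)||_1 = 0.0 + 0.0 + 2.8822 + 0.0 = 2.8822


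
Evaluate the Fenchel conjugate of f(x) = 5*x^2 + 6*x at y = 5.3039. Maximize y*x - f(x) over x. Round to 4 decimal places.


f*(y) = sup_x {y*x - a*x^2 - b*x} = sup_x {(y-b)*x - a*x^2}
FOC: (y - b) - 2a*x = 0 => x* = (y - b)/(2a)
x* = (5.3039 - 6)/(2*5) = -0.0696
f*(5.3039) = (y-b)^2/(4a) = (5.3039 - 6)^2/(4*5)
= 0.4846/20 = 0.0242


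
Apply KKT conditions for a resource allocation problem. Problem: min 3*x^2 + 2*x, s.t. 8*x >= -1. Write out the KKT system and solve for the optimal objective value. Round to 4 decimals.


Step 1: Try lambda = 0 (constraint inactive).
x_unc = -2/(2*3) = -0.3333
Check: 8*-0.3333 = -2.6664 < -1 -- violated!
Step 2: Constraint must be active: 8*x = -1
x* = -1/8 = -0.125
lambda = (2*3*(-0.125) + 2)/8 = 0.1563
Step 3: Compute optimal value.
f(x*) = 3*(-0.125)^2 + 2*(-0.125) = -0.2031


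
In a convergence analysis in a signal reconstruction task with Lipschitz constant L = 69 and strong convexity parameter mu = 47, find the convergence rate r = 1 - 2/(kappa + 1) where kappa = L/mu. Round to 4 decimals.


Step 1: Compute the condition number.
kappa = L/mu = 69/47 = 1.4681
Step 2: Compute the convergence rate.
r = 1 - 2/(kappa + 1) = 1 - 2*mu/(L + mu) = (L - mu)/(L + mu) = 22/116 = 0.1897


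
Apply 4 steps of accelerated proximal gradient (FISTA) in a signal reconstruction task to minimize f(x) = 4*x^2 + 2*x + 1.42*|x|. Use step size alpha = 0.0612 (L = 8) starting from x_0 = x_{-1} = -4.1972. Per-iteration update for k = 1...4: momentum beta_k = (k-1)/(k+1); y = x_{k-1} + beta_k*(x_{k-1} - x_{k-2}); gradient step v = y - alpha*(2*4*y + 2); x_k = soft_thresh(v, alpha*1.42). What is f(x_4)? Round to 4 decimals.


FISTA on f(x) = 4*x^2 + 2*x + 1.42*|x|
L = 8, alpha = 0.0612
Iteration 1: beta = 0.0, y = -4.1972 + 0.0*(-4.1972 + 4.1972) = -4.1972
  grad(y) = -31.5776, v = y - alpha*grad = -2.2647
  prox(v) = soft_thresh(-2.2647, 0.0869) = -2.1777
Iteration 2: beta = 0.3333, y = -2.1777 + 0.3333*(-2.1777 + 4.1972) = -1.5046
  grad(y) = -10.0368, v = y - alpha*grad = -0.8903
  prox(v) = soft_thresh(-0.8903, 0.0869) = -0.8034
Iteration 3: beta = 0.5, y = -0.8034 + 0.5*(-0.8034 + 2.1777) = -0.1163
  grad(y) = 1.0697, v = y - alpha*grad = -0.1818
  prox(v) = soft_thresh(-0.1818, 0.0869) = -0.0948
Iteration 4: beta = 0.6, y = -0.0948 + 0.6*(-0.0948 + 0.8034) = 0.3303
  grad(y) = 4.6424, v = y - alpha*grad = 0.0462
  prox(v) = soft_thresh(0.0462, 0.0869) = 0.0
f(x_4) = 4*0.0^2 + 2*0.0 + 1.42*|0.0| = 0.0


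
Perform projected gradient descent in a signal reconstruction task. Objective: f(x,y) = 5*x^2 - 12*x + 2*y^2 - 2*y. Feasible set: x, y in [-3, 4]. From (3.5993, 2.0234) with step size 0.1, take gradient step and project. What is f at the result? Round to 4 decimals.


Step 1: Compute gradient at (3.5993, 2.0234).
grad_x = 2*5*3.5993 - 12 = 23.993
grad_y = 2*2*2.0234 - 2 = 6.0936
Step 2: Gradient step.
x_raw = 3.5993 - 0.1*23.993 = 1.2
y_raw = 2.0234 - 0.1*6.0936 = 1.414
Step 3: Project onto [-3, 4].
x_proj = clip(1.2) = 1.2
y_proj = clip(1.414) = 1.414
Step 4: Evaluate f.
f(1.2, 1.414) = -6.0291


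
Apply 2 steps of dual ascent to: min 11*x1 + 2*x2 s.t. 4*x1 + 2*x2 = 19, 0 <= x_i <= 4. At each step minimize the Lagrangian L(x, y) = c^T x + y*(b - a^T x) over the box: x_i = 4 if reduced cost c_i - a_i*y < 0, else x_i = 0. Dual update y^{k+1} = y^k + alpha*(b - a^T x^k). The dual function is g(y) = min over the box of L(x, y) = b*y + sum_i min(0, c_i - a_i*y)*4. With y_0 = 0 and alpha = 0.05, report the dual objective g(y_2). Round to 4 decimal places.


Dual ascent for LP: min 11*x1 + 2*x2, 4*x1 + 2*x2 = 19, 0 <= x_i <= 4
Step 1: y^k = 0.0, reduced costs: (11.0, 2.0)
  x^k = (0.0, 0.0), subgradient = b - a^T x = 19.0
  y^{k+1} = 0.0 + 0.05*19.0 = 0.95
Step 2: y^k = 0.95, reduced costs: (7.2, 0.1)
  x^k = (0.0, 0.0), subgradient = b - a^T x = 19.0
  y^{k+1} = 0.95 + 0.05*19.0 = 1.9
Dual objective at y_2 = 1.9: reduced costs (3.4, -1.8), box minimizer x = (0.0, 4.0)
g(y_2) = b*y + (c1 - a1*y)*x1 + (c2 - a2*y)*x2 = 19*1.9 + 3.4*0.0 + (-1.8)*4.0 = 36.1 + 0.0 - 7.2 = 28.9


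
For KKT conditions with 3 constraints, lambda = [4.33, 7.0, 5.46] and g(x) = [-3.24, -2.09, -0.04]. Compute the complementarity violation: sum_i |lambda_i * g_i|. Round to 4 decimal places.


KKT complementary slackness check:
lambda_1 * g_1 = 4.33 * -3.24 = -14.0292
lambda_2 * g_2 = 7.0 * -2.09 = -14.63
lambda_3 * g_3 = 5.46 * -0.04 = -0.2184
Total violation = 14.0292 + 14.63 + 0.2184 = 28.8776


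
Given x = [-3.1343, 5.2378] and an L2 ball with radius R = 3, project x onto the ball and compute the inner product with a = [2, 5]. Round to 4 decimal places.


Step 1: Compute ||x|| (intermediates to 6 decimals).
||x|| = sqrt((-3.1343)^2 + 5.2378^2) = 6.103965
Step 2: Project.
Since ||x|| > R, scale = R/||x|| = 3/6.103965 = 0.491484, proj(x) = scale * x
proj(x) = [-1.540458, 2.574295]
Step 3: Dot product.
a^T * proj(x) = 2*(-1.540458) + 5*2.574295 = 9.7906


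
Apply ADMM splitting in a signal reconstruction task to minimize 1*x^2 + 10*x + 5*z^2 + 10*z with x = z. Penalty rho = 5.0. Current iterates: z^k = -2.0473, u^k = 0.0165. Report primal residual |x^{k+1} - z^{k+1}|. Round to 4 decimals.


ADMM iteration with rho = 5.0, z^k = -2.0473, u^k = 0.0165
Step 1: x-update.
Minimize 1*x^2 + 10*x + (5.0/2)*(x + 2.0473 + 0.0165)^2
FOC: (2*1 + 5.0)*x = -10 + 5.0*(-2.0473 - 0.0165)
x^{k+1} = -2.9027
Step 2: z-update.
Minimize 5*z^2 + 10*z + (5.0/2)*(-2.9027 - z + 0.0165)^2
FOC: (2*5 + 5.0)*z = -10 + 5.0*(-2.9027 + 0.0165)
z^{k+1} = -1.6287
Step 3: u-update.
u^{k+1} = 0.0165 - 2.9027 + 1.6287 = -1.2575
Step 4: Primal residual = |-2.9027 + 1.6287| = 1.274


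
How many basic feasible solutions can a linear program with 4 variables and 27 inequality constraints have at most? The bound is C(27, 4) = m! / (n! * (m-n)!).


Each vertex corresponds to some choice of n active constraints out of m, so the number of vertices is at most C(m, n) = m! / (n!(m-n)!).
m = 27, n = 4
Numerator: 27 * 26 * 25 * 24
Denominator: 4! = 24
C(27, 4) = 17550


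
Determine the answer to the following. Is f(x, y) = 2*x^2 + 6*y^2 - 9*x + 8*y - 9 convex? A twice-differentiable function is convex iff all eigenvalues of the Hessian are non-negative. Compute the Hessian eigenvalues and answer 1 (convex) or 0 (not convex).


The Hessian of f(x,y) = 2*x^2 + 6*y^2 - 9*x + 8*y - 9 is:
H = [[4, 0], [0, 12]]
Trace = 4 + 12 = 16
Determinant = 4*12 - (0)^2 = 48
Discriminant = (16)^2 - 4*48 = 64.0
Eigenvalues: lambda_1 = 4.0, lambda_2 = 12.0
The function is convex.

1


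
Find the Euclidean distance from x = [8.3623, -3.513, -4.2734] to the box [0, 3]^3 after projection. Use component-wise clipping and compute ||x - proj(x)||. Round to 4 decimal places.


Project each component onto [0, 3].
clip(8.3623) = 3.0, clip(-3.513) = 0.0, clip(-4.2734) = 0.0
Projection = [3.0, 0.0, 0.0]
Squared diffs: [28.7543, 12.3412, 18.2619]
Distance = sqrt(59.3574) = 7.7044
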